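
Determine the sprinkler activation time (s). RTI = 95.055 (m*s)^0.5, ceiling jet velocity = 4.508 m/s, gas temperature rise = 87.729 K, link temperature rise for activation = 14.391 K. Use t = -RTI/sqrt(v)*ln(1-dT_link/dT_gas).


dT_link/dT_gas = 0.16404
ln(1 - 0.16404) = -0.17917
t = -95.055 / sqrt(4.508) * -0.17917 = 8.0215 s

8.0215 s


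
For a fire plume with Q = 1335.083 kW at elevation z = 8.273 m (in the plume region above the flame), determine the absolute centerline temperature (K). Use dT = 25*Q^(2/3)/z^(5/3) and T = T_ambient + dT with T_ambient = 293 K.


Q^(2/3) = 121.25
z^(5/3) = 33.841
dT = 25 * 121.25 / 33.841 = 89.572 K
T = 293 + 89.572 = 382.57 K

382.57 K


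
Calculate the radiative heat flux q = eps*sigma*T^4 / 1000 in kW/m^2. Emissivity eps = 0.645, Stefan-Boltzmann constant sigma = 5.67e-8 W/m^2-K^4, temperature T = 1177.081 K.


T^4 = 1.9197e+12
q = 0.645 * 5.67e-8 * 1.9197e+12 / 1000 = 70.205 kW/m^2

70.205 kW/m^2


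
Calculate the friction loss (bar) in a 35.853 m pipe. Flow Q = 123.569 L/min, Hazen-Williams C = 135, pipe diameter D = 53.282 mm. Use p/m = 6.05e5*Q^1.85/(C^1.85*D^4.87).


Q^1.85 = 7413.7
C^1.85 = 8732.1
D^4.87 = 2.5612e+08
p/m = 0.0020055 bar/m
p_total = 0.0020055 * 35.853 = 0.071903 bar

0.071903 bar


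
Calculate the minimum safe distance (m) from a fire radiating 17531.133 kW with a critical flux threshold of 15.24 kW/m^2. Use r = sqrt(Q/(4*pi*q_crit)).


4*pi*q_crit = 191.51
Q/(4*pi*q_crit) = 91.541
r = sqrt(91.541) = 9.5677 m

9.5677 m


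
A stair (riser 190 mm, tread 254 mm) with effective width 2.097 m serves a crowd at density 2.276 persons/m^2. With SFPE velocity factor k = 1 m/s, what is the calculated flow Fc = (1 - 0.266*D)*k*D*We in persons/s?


1 - 0.266*D = 1 - 0.266*2.276 = 0.39458
Fs = 0.39458 * 1 * 2.276 = 0.89807 persons/(s*m)
Fc = 0.89807 * 2.097 = 1.8833 persons/s

1.8833 persons/s


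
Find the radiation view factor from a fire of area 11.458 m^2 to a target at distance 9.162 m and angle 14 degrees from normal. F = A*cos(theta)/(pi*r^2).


cos(14 deg) = 0.97030
pi*r^2 = 263.71
F = 11.458 * 0.97030 / 263.71 = 0.042158

0.042158


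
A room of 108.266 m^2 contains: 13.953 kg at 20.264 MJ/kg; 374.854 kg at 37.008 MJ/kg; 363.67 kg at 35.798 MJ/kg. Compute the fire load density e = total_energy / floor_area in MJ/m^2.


Total energy = 13.953*20.264 + 374.854*37.008 + 363.67*35.798
= 282.7436 + 13872.60 + 13018.66
= 27174.00 MJ
e = 27174.00 / 108.266 = 250.99 MJ/m^2

250.99 MJ/m^2


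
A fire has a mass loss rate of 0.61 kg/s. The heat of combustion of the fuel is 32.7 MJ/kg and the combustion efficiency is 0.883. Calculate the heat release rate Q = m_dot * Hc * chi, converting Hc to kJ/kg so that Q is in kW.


Hc = 32.7 MJ/kg = 32.7 * 1000 kJ/kg = 32700 kJ/kg
Q = 0.61 kg/s * 32700 kJ/kg * 0.883 = 17613.201 kW

17613.201 kW


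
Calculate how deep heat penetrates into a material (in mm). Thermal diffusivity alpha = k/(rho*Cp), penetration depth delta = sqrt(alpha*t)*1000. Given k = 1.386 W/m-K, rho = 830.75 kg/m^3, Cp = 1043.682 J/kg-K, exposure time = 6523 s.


alpha = 1.386 / (830.75 * 1043.682) = 1.5985e-06 m^2/s
alpha * t = 0.010427
delta = sqrt(0.010427) * 1000 = 102.11 mm

102.11 mm


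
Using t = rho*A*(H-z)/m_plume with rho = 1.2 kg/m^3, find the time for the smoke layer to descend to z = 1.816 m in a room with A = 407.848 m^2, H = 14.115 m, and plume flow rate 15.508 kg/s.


H - z = 12.299 m
t = 1.2 * 407.848 * 12.299 / 15.508 = 388.14 s

388.14 s


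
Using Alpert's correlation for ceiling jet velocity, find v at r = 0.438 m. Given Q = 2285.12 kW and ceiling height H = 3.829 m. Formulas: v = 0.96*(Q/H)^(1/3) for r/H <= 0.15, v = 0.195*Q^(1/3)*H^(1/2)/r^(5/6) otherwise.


r/H = 0.438 / 3.829 = 0.11439
r/H <= 0.15, so v = 0.96*(Q/H)^(1/3)
Q/H = 596.79
(Q/H)^(1/3) = 8.4193
v = 0.96 * 8.4193 = 8.0825 m/s

8.0825 m/s


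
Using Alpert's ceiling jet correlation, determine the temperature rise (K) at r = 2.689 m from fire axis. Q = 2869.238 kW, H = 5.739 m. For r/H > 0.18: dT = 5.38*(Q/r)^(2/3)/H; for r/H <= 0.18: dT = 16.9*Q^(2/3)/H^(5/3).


r/H = 2.689 / 5.739 = 0.46855
r/H > 0.18, so dT = 5.38*(Q/r)^(2/3)/H
Q/r = 1067.0
(Q/r)^(2/3) = 104.42
dT = 5.38 * 104.42 / 5.739 = 97.888 K

97.888 K


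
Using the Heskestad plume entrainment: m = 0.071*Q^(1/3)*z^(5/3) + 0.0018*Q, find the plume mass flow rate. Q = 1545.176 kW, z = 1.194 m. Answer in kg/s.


Q^(1/3) = 11.561
z^(5/3) = 1.3438
First term = 0.071 * 11.561 * 1.3438 = 1.1030
Second term = 0.0018 * 1545.176 = 2.7813
m = 3.8844 kg/s

3.8844 kg/s


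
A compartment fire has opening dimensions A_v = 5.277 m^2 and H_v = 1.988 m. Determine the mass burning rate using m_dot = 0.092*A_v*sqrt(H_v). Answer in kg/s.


sqrt(H_v) = 1.4100
m_dot = 0.092 * 5.277 * 1.4100 = 0.68452 kg/s

0.68452 kg/s


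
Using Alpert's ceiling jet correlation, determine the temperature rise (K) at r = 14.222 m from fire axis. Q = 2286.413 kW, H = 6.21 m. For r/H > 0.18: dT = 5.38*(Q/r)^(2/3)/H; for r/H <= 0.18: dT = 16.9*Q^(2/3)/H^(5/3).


r/H = 14.222 / 6.21 = 2.2902
r/H > 0.18, so dT = 5.38*(Q/r)^(2/3)/H
Q/r = 160.77
(Q/r)^(2/3) = 29.566
dT = 5.38 * 29.566 / 6.21 = 25.615 K

25.615 K


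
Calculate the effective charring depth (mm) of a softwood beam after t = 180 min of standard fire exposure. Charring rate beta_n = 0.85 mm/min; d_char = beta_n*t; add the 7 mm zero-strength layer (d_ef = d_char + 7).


d_char = 0.85 * 180 = 153 mm
d_ef = 153 + 1.0*7 = 160 mm

160 mm


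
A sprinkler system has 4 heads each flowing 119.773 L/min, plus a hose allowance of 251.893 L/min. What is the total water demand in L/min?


Sprinkler demand = 4 * 119.773 = 479.092 L/min
Total = 479.092 + 251.893 = 730.985 L/min

730.985 L/min


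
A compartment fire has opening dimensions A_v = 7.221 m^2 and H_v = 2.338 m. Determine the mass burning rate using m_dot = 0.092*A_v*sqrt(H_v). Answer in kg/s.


sqrt(H_v) = 1.5291
m_dot = 0.092 * 7.221 * 1.5291 = 1.0158 kg/s

1.0158 kg/s


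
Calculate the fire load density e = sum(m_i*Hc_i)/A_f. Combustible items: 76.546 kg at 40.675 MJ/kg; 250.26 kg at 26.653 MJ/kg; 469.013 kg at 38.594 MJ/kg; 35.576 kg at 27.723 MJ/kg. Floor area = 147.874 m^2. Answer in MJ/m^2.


Total energy = 76.546*40.675 + 250.26*26.653 + 469.013*38.594 + 35.576*27.723
= 3113.509 + 6670.180 + 18101.09 + 986.2734
= 28871.05 MJ
e = 28871.05 / 147.874 = 195.24 MJ/m^2

195.24 MJ/m^2


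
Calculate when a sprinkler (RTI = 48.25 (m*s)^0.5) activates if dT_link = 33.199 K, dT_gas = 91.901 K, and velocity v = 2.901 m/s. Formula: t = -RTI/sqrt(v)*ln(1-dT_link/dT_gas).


dT_link/dT_gas = 0.36125
ln(1 - 0.36125) = -0.44824
t = -48.25 / sqrt(2.901) * -0.44824 = 12.698 s

12.698 s


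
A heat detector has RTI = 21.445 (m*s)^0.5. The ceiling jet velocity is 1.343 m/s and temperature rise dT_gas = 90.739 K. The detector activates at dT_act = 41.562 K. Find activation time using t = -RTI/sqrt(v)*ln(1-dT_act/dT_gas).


dT_act/dT_gas = 0.45804
ln(1 - 0.45804) = -0.61256
t = -21.445 / sqrt(1.343) * -0.61256 = 11.335 s

11.335 s


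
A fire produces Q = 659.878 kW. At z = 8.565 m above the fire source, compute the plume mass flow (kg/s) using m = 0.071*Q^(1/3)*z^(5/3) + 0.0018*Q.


Q^(1/3) = 8.7061
z^(5/3) = 35.855
First term = 0.071 * 8.7061 * 35.855 = 22.163
Second term = 0.0018 * 659.878 = 1.1878
m = 23.351 kg/s

23.351 kg/s


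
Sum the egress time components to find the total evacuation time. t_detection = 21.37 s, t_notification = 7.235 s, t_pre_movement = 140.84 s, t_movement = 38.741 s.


Total = 21.37 + 7.235 + 140.84 + 38.741 = 208.186 s

208.186 s


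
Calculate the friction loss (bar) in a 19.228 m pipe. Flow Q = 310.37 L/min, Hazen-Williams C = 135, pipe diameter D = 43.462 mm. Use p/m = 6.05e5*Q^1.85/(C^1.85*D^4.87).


Q^1.85 = 40736
C^1.85 = 8732.1
D^4.87 = 9.4972e+07
p/m = 0.029718 bar/m
p_total = 0.029718 * 19.228 = 0.57142 bar

0.57142 bar


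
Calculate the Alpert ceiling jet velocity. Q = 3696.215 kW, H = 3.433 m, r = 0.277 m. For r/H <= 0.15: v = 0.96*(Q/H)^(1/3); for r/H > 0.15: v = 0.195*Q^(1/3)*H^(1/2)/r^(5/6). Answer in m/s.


r/H = 0.277 / 3.433 = 0.080687
r/H <= 0.15, so v = 0.96*(Q/H)^(1/3)
Q/H = 1076.7
(Q/H)^(1/3) = 10.249
v = 0.96 * 10.249 = 9.8393 m/s

9.8393 m/s


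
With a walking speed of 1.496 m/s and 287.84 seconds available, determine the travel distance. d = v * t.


d = 1.496 * 287.84 = 430.61 m

430.61 m


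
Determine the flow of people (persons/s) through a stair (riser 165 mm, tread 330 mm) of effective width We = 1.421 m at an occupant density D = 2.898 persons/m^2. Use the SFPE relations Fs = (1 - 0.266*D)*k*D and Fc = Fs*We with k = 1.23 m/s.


1 - 0.266*D = 1 - 0.266*2.898 = 0.22913
Fs = 0.22913 * 1.23 * 2.898 = 0.81675 persons/(s*m)
Fc = 0.81675 * 1.421 = 1.1606 persons/s

1.1606 persons/s


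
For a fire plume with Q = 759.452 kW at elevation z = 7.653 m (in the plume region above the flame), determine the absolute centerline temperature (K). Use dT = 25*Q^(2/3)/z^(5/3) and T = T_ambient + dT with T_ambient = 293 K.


Q^(2/3) = 83.240
z^(5/3) = 29.720
dT = 25 * 83.240 / 29.720 = 70.020 K
T = 293 + 70.020 = 363.02 K

363.02 K


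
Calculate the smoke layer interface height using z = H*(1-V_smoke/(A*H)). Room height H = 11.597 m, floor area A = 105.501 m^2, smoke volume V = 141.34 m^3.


V/(A*H) = 0.11552
1 - 0.11552 = 0.88448
z = 11.597 * 0.88448 = 10.257 m

10.257 m


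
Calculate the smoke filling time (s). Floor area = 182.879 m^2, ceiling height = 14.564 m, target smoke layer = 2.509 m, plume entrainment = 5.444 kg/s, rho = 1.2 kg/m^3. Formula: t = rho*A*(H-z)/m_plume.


H - z = 12.055 m
t = 1.2 * 182.879 * 12.055 / 5.444 = 485.95 s

485.95 s


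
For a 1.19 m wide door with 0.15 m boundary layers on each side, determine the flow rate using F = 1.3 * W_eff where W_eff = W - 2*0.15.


W_eff = 1.19 - 0.30 = 0.89 m
F = 1.3 * 0.89 = 1.157 persons/s

1.157 persons/s


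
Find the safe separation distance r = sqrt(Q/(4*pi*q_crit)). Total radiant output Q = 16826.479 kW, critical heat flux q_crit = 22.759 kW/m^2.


4*pi*q_crit = 286.00
Q/(4*pi*q_crit) = 58.834
r = sqrt(58.834) = 7.6703 m

7.6703 m


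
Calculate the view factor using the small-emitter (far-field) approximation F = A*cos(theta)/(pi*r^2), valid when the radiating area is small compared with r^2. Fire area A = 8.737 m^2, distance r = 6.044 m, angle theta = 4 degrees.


cos(4 deg) = 0.99756
pi*r^2 = 114.76
F = 8.737 * 0.99756 / 114.76 = 0.075946

0.075946


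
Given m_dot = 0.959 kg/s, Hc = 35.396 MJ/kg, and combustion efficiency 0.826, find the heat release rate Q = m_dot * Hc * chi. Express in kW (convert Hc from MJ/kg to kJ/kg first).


Hc = 35.396 MJ/kg = 35.396 * 1000 kJ/kg = 35396 kJ/kg
Q = 0.959 kg/s * 35396 kJ/kg * 0.826 = 28038 kW

28038 kW


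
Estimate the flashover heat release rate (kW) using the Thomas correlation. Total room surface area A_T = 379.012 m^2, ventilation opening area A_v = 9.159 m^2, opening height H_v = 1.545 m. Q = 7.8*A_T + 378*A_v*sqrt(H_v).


7.8*A_T = 2956.3
sqrt(H_v) = 1.2430
378*A_v*sqrt(H_v) = 4303.3
Q = 2956.3 + 4303.3 = 7259.6 kW

7259.6 kW


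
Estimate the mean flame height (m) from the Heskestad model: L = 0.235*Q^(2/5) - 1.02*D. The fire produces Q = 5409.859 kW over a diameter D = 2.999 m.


Q^(2/5) = 31.137
0.235 * Q^(2/5) = 7.3172
1.02 * D = 3.0590
L = 4.2582 m

4.2582 m


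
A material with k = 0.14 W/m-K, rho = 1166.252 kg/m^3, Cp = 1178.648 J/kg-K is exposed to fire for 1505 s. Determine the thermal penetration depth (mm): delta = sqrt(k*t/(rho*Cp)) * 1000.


alpha = 0.14 / (1166.252 * 1178.648) = 1.0185e-07 m^2/s
alpha * t = 0.00015328
delta = sqrt(0.00015328) * 1000 = 12.381 mm

12.381 mm


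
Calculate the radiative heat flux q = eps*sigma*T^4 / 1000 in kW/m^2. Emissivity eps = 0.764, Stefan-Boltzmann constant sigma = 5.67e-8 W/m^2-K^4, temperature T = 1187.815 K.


T^4 = 1.9907e+12
q = 0.764 * 5.67e-8 * 1.9907e+12 / 1000 = 86.233 kW/m^2

86.233 kW/m^2


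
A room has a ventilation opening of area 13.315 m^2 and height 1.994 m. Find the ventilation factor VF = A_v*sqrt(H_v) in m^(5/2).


sqrt(H_v) = 1.4121
VF = 13.315 * 1.4121 = 18.802 m^(5/2)

18.802 m^(5/2)


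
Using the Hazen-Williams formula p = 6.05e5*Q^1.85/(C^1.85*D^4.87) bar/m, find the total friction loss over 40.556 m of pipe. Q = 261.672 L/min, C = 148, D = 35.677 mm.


Q^1.85 = 29706
C^1.85 = 10351
D^4.87 = 3.6319e+07
p/m = 0.047807 bar/m
p_total = 0.047807 * 40.556 = 1.9389 bar

1.9389 bar


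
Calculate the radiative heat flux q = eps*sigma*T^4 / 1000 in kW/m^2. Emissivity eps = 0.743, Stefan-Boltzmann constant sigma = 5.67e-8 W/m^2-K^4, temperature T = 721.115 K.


T^4 = 2.7041e+11
q = 0.743 * 5.67e-8 * 2.7041e+11 / 1000 = 11.392 kW/m^2

11.392 kW/m^2


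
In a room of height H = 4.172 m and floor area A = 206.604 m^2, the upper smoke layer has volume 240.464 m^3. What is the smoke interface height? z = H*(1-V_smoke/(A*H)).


V/(A*H) = 0.27898
1 - 0.27898 = 0.72102
z = 4.172 * 0.72102 = 3.0081 m

3.0081 m


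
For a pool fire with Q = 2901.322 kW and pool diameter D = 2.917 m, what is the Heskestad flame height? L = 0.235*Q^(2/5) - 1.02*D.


Q^(2/5) = 24.268
0.235 * Q^(2/5) = 5.7030
1.02 * D = 2.9753
L = 2.7277 m

2.7277 m


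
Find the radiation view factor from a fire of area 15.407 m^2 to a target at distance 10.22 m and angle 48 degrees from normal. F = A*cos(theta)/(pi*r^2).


cos(48 deg) = 0.66913
pi*r^2 = 328.13
F = 15.407 * 0.66913 / 328.13 = 0.031418

0.031418


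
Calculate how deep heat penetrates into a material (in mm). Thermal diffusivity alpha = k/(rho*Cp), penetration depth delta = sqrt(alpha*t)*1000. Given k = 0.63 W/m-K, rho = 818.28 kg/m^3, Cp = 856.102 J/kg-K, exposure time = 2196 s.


alpha = 0.63 / (818.28 * 856.102) = 8.9932e-07 m^2/s
alpha * t = 0.0019749
delta = sqrt(0.0019749) * 1000 = 44.440 mm

44.440 mm


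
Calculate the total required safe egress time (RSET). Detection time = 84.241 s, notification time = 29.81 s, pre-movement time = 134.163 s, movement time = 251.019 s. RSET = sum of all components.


Total = 84.241 + 29.81 + 134.163 + 251.019 = 499.233 s

499.233 s


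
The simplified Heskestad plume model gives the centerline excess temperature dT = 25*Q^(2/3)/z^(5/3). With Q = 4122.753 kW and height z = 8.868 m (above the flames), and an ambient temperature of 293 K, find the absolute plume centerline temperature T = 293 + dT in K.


Q^(2/3) = 257.11
z^(5/3) = 37.994
dT = 25 * 257.11 / 37.994 = 169.18 K
T = 293 + 169.18 = 462.18 K

462.18 K


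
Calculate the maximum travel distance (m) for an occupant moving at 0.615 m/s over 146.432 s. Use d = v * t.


d = 0.615 * 146.432 = 90.056 m

90.056 m


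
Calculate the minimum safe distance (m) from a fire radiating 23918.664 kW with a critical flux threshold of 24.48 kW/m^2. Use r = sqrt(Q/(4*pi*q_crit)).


4*pi*q_crit = 307.62
Q/(4*pi*q_crit) = 77.753
r = sqrt(77.753) = 8.8178 m

8.8178 m


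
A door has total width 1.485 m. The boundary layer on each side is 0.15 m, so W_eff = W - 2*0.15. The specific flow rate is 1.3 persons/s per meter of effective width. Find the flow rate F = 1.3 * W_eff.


W_eff = 1.485 - 0.30 = 1.185 m
F = 1.3 * 1.185 = 1.5405 persons/s

1.5405 persons/s


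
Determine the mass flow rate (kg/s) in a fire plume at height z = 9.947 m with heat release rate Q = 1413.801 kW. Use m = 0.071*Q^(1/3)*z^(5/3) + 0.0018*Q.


Q^(1/3) = 11.224
z^(5/3) = 46.007
First term = 0.071 * 11.224 * 46.007 = 36.661
Second term = 0.0018 * 1413.801 = 2.5448
m = 39.206 kg/s

39.206 kg/s


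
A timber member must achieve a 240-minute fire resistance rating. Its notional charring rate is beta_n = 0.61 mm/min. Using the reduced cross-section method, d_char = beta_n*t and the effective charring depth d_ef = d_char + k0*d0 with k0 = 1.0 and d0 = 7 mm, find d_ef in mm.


d_char = 0.61 * 240 = 146.4 mm
d_ef = 146.4 + 1.0*7 = 153.4 mm

153.4 mm


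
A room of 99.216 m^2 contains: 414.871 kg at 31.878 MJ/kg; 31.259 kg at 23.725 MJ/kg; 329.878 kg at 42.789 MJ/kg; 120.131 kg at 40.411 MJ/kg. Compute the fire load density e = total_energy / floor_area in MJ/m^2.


Total energy = 414.871*31.878 + 31.259*23.725 + 329.878*42.789 + 120.131*40.411
= 13225.26 + 741.6198 + 14115.15 + 4854.614
= 32936.64 MJ
e = 32936.64 / 99.216 = 331.97 MJ/m^2

331.97 MJ/m^2


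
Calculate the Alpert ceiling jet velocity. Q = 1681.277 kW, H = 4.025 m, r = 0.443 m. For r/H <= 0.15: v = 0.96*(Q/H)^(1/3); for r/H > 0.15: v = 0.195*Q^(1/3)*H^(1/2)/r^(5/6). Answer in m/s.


r/H = 0.443 / 4.025 = 0.11006
r/H <= 0.15, so v = 0.96*(Q/H)^(1/3)
Q/H = 417.71
(Q/H)^(1/3) = 7.4752
v = 0.96 * 7.4752 = 7.1762 m/s

7.1762 m/s


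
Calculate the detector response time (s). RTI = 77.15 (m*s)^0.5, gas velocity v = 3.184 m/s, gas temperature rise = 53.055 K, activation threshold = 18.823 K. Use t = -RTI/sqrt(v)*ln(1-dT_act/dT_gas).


dT_act/dT_gas = 0.35478
ln(1 - 0.35478) = -0.43817
t = -77.15 / sqrt(3.184) * -0.43817 = 18.945 s

18.945 s


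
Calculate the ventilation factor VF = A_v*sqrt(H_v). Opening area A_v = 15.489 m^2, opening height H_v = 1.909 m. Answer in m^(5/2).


sqrt(H_v) = 1.3817
VF = 15.489 * 1.3817 = 21.401 m^(5/2)

21.401 m^(5/2)


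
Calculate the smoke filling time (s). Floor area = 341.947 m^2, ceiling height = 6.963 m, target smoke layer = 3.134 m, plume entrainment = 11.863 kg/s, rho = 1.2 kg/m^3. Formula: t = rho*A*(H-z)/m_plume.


H - z = 3.829 m
t = 1.2 * 341.947 * 3.829 / 11.863 = 132.44 s

132.44 s


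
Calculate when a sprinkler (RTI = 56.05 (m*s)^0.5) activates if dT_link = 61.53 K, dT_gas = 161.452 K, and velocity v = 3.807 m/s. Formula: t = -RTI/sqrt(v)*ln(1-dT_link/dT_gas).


dT_link/dT_gas = 0.38110
ln(1 - 0.38110) = -0.47982
t = -56.05 / sqrt(3.807) * -0.47982 = 13.784 s

13.784 s


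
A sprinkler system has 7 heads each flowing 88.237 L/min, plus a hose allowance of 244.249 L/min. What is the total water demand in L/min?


Sprinkler demand = 7 * 88.237 = 617.659 L/min
Total = 617.659 + 244.249 = 861.908 L/min

861.908 L/min


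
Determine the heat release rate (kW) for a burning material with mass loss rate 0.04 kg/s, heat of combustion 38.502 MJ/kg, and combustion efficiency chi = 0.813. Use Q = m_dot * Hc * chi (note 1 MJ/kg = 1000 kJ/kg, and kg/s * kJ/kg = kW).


Hc = 38.502 MJ/kg = 38.502 * 1000 kJ/kg = 38502 kJ/kg
Q = 0.04 kg/s * 38502 kJ/kg * 0.813 = 1252.1 kW

1252.1 kW


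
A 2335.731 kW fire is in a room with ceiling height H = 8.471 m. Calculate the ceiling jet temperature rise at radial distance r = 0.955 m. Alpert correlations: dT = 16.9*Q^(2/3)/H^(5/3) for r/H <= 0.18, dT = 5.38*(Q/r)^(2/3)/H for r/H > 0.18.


r/H = 0.955 / 8.471 = 0.11274
r/H <= 0.18, so dT = 16.9*Q^(2/3)/H^(5/3)
Q^(2/3) = 176.04
H^(5/3) = 35.201
dT = 16.9 * 176.04 / 35.201 = 84.517 K

84.517 K


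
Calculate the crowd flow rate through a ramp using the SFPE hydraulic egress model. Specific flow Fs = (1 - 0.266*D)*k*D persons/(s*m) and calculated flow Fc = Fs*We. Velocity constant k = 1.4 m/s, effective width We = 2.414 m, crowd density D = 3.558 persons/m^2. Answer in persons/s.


1 - 0.266*D = 1 - 0.266*3.558 = 0.053572
Fs = 0.053572 * 1.4 * 3.558 = 0.26685 persons/(s*m)
Fc = 0.26685 * 2.414 = 0.64418 persons/s

0.64418 persons/s


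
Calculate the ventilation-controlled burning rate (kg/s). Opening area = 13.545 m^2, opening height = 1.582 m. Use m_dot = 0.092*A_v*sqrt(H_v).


sqrt(H_v) = 1.2578
m_dot = 0.092 * 13.545 * 1.2578 = 1.5674 kg/s

1.5674 kg/s


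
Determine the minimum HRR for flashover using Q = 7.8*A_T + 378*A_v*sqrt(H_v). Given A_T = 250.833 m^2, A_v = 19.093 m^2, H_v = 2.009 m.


7.8*A_T = 1956.5
sqrt(H_v) = 1.4174
378*A_v*sqrt(H_v) = 10230
Q = 1956.5 + 10230 = 12186 kW

12186 kW


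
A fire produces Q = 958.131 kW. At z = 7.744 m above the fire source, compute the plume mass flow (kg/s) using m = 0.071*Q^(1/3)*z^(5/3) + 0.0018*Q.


Q^(1/3) = 9.8584
z^(5/3) = 30.312
First term = 0.071 * 9.8584 * 30.312 = 21.217
Second term = 0.0018 * 958.131 = 1.7246
m = 22.941 kg/s

22.941 kg/s


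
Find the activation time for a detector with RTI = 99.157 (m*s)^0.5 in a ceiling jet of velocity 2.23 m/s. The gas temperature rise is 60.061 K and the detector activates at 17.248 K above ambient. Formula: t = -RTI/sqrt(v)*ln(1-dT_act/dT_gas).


dT_act/dT_gas = 0.28717
ln(1 - 0.28717) = -0.33852
t = -99.157 / sqrt(2.23) * -0.33852 = 22.478 s

22.478 s


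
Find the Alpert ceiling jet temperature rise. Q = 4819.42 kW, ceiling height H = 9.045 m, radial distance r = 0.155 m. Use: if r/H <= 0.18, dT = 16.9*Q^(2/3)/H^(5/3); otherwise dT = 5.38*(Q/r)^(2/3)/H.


r/H = 0.155 / 9.045 = 0.017137
r/H <= 0.18, so dT = 16.9*Q^(2/3)/H^(5/3)
Q^(2/3) = 285.32
H^(5/3) = 39.266
dT = 16.9 * 285.32 / 39.266 = 122.80 K

122.80 K


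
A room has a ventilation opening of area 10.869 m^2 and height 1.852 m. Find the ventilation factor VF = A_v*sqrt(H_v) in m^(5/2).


sqrt(H_v) = 1.3609
VF = 10.869 * 1.3609 = 14.791 m^(5/2)

14.791 m^(5/2)


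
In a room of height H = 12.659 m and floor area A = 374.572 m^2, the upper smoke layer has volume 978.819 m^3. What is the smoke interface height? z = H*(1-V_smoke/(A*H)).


V/(A*H) = 0.20643
1 - 0.20643 = 0.79357
z = 12.659 * 0.79357 = 10.046 m

10.046 m


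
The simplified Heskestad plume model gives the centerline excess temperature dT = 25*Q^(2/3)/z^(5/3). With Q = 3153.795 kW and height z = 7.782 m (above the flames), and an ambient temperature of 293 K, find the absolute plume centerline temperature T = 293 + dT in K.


Q^(2/3) = 215.06
z^(5/3) = 30.560
dT = 25 * 215.06 / 30.560 = 175.93 K
T = 293 + 175.93 = 468.93 K

468.93 K


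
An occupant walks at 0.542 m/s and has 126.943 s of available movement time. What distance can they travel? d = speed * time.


d = 0.542 * 126.943 = 68.803 m

68.803 m


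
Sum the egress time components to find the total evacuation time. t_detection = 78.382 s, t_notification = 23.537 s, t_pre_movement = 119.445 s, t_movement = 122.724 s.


Total = 78.382 + 23.537 + 119.445 + 122.724 = 344.088 s

344.088 s


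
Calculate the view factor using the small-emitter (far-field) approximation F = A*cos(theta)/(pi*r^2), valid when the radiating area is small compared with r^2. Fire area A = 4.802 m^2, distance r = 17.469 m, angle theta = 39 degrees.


cos(39 deg) = 0.77715
pi*r^2 = 958.71
F = 4.802 * 0.77715 / 958.71 = 0.0038926

0.0038926


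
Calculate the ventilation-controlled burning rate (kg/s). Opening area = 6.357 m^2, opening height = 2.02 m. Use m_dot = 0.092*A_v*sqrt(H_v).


sqrt(H_v) = 1.4213
m_dot = 0.092 * 6.357 * 1.4213 = 0.83122 kg/s

0.83122 kg/s


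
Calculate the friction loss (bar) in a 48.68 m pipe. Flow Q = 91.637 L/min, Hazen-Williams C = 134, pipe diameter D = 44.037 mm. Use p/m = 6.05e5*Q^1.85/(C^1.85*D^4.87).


Q^1.85 = 4264.1
C^1.85 = 8612.8
D^4.87 = 1.0125e+08
p/m = 0.0029584 bar/m
p_total = 0.0029584 * 48.68 = 0.14401 bar

0.14401 bar


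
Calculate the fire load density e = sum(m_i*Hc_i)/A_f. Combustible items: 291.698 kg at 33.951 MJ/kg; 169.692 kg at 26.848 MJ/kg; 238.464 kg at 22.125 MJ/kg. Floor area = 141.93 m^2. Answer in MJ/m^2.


Total energy = 291.698*33.951 + 169.692*26.848 + 238.464*22.125
= 9903.439 + 4555.891 + 5276.016
= 19735.35 MJ
e = 19735.35 / 141.93 = 139.05 MJ/m^2

139.05 MJ/m^2


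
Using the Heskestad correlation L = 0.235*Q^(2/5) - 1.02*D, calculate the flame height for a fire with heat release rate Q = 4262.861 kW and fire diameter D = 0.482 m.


Q^(2/5) = 28.306
0.235 * Q^(2/5) = 6.6519
1.02 * D = 0.49164
L = 6.1603 m

6.1603 m


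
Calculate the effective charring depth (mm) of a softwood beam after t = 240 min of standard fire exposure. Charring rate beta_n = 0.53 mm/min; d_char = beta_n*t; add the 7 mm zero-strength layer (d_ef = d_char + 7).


d_char = 0.53 * 240 = 127.2 mm
d_ef = 127.2 + 1.0*7 = 134.2 mm

134.2 mm


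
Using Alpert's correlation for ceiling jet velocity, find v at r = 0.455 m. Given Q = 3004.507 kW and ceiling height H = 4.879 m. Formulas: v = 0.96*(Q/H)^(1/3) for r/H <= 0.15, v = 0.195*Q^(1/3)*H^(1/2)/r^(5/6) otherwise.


r/H = 0.455 / 4.879 = 0.093257
r/H <= 0.15, so v = 0.96*(Q/H)^(1/3)
Q/H = 615.80
(Q/H)^(1/3) = 8.5077
v = 0.96 * 8.5077 = 8.1674 m/s

8.1674 m/s


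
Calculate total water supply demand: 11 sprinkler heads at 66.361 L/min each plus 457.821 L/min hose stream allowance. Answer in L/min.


Sprinkler demand = 11 * 66.361 = 729.971 L/min
Total = 729.971 + 457.821 = 1187.792 L/min

1187.792 L/min


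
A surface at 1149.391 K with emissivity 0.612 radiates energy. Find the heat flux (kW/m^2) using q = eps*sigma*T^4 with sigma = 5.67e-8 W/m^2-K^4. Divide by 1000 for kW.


T^4 = 1.7453e+12
q = 0.612 * 5.67e-8 * 1.7453e+12 / 1000 = 60.563 kW/m^2

60.563 kW/m^2


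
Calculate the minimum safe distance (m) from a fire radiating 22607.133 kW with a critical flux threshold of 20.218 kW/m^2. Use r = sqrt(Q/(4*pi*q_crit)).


4*pi*q_crit = 254.07
Q/(4*pi*q_crit) = 88.981
r = sqrt(88.981) = 9.4330 m

9.4330 m


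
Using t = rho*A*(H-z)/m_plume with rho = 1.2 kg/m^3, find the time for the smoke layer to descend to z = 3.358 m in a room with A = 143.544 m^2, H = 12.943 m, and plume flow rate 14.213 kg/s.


H - z = 9.585 m
t = 1.2 * 143.544 * 9.585 / 14.213 = 116.16 s

116.16 s


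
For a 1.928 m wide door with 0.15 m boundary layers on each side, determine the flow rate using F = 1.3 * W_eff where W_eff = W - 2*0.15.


W_eff = 1.928 - 0.30 = 1.628 m
F = 1.3 * 1.628 = 2.1164 persons/s

2.1164 persons/s


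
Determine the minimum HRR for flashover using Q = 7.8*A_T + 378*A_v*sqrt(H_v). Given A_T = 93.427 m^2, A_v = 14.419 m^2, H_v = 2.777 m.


7.8*A_T = 728.73
sqrt(H_v) = 1.6664
378*A_v*sqrt(H_v) = 9082.7
Q = 728.73 + 9082.7 = 9811.4 kW

9811.4 kW


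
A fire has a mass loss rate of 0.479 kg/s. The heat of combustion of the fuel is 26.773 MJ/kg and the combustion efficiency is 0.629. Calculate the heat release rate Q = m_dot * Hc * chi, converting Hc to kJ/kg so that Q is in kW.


Hc = 26.773 MJ/kg = 26.773 * 1000 kJ/kg = 26773 kJ/kg
Q = 0.479 kg/s * 26773 kJ/kg * 0.629 = 8066.5 kW

8066.5 kW


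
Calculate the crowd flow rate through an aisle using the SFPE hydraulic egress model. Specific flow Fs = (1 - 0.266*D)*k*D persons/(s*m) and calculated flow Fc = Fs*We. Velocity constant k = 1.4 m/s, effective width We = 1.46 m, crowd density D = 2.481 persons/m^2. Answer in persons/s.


1 - 0.266*D = 1 - 0.266*2.481 = 0.34005
Fs = 0.34005 * 1.4 * 2.481 = 1.1811 persons/(s*m)
Fc = 1.1811 * 1.46 = 1.7245 persons/s

1.7245 persons/s


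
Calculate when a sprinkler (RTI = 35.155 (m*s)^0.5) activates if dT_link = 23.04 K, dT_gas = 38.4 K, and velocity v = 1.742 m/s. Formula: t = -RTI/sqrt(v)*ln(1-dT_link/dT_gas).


dT_link/dT_gas = 0.6
ln(1 - 0.6) = -0.91629
t = -35.155 / sqrt(1.742) * -0.91629 = 24.406 s

24.406 s


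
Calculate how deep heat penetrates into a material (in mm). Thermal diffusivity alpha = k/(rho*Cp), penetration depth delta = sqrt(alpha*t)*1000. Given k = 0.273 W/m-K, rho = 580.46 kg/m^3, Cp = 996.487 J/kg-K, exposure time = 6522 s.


alpha = 0.273 / (580.46 * 996.487) = 4.7197e-07 m^2/s
alpha * t = 0.0030782
delta = sqrt(0.0030782) * 1000 = 55.482 mm

55.482 mm


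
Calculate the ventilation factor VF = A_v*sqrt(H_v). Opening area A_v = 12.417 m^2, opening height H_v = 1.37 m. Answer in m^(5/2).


sqrt(H_v) = 1.1705
VF = 12.417 * 1.1705 = 14.534 m^(5/2)

14.534 m^(5/2)


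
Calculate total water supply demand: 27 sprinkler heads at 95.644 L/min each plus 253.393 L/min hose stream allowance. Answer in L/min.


Sprinkler demand = 27 * 95.644 = 2582.388 L/min
Total = 2582.388 + 253.393 = 2835.781 L/min

2835.781 L/min


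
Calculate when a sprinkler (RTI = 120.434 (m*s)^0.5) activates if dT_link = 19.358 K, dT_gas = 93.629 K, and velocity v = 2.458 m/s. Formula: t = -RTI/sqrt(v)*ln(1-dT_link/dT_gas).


dT_link/dT_gas = 0.20675
ln(1 - 0.20675) = -0.23162
t = -120.434 / sqrt(2.458) * -0.23162 = 17.792 s

17.792 s


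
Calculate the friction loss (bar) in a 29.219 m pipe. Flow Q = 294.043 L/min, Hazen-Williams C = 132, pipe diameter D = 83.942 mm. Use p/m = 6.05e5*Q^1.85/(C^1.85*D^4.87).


Q^1.85 = 36860
C^1.85 = 8376.5
D^4.87 = 2.3430e+09
p/m = 0.0011363 bar/m
p_total = 0.0011363 * 29.219 = 0.033200 bar

0.033200 bar


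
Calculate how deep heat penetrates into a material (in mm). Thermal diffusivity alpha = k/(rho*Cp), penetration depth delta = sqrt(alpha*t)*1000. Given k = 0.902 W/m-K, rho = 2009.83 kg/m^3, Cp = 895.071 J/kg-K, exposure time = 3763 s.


alpha = 0.902 / (2009.83 * 895.071) = 5.0141e-07 m^2/s
alpha * t = 0.0018868
delta = sqrt(0.0018868) * 1000 = 43.437 mm

43.437 mm


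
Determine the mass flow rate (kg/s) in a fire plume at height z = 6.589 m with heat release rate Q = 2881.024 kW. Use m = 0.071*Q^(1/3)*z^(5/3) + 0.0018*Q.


Q^(1/3) = 14.229
z^(5/3) = 23.158
First term = 0.071 * 14.229 * 23.158 = 23.396
Second term = 0.0018 * 2881.024 = 5.1858
m = 28.582 kg/s

28.582 kg/s


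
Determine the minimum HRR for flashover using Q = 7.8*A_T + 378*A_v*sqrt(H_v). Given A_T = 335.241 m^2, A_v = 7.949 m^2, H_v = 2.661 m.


7.8*A_T = 2614.9
sqrt(H_v) = 1.6313
378*A_v*sqrt(H_v) = 4901.5
Q = 2614.9 + 4901.5 = 7516.4 kW

7516.4 kW


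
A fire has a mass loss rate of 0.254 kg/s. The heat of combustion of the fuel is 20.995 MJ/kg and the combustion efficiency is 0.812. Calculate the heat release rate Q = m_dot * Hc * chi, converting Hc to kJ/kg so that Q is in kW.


Hc = 20.995 MJ/kg = 20.995 * 1000 kJ/kg = 20995 kJ/kg
Q = 0.254 kg/s * 20995 kJ/kg * 0.812 = 4330.2 kW

4330.2 kW


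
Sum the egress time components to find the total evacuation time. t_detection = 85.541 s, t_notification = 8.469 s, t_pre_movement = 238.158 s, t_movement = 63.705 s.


Total = 85.541 + 8.469 + 238.158 + 63.705 = 395.873 s

395.873 s


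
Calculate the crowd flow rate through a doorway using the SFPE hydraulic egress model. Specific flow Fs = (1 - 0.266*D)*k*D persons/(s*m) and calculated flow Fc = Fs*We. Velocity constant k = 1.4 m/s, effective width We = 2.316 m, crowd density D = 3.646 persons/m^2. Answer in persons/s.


1 - 0.266*D = 1 - 0.266*3.646 = 0.030164
Fs = 0.030164 * 1.4 * 3.646 = 0.15397 persons/(s*m)
Fc = 0.15397 * 2.316 = 0.35659 persons/s

0.35659 persons/s


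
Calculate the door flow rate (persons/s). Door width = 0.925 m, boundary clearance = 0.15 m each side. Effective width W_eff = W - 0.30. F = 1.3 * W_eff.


W_eff = 0.925 - 0.30 = 0.625 m
F = 1.3 * 0.625 = 0.81250 persons/s

0.81250 persons/s


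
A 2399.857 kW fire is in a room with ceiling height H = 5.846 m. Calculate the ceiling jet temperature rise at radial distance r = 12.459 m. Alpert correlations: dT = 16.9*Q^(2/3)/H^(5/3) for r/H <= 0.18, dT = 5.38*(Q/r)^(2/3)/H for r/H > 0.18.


r/H = 12.459 / 5.846 = 2.1312
r/H > 0.18, so dT = 5.38*(Q/r)^(2/3)/H
Q/r = 192.62
(Q/r)^(2/3) = 33.353
dT = 5.38 * 33.353 / 5.846 = 30.694 K

30.694 K


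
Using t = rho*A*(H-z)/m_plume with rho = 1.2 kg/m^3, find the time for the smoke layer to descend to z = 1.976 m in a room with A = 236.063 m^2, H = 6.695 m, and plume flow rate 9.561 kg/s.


H - z = 4.719 m
t = 1.2 * 236.063 * 4.719 / 9.561 = 139.82 s

139.82 s


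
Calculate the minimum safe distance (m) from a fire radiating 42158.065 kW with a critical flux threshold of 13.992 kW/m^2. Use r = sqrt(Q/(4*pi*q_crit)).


4*pi*q_crit = 175.83
Q/(4*pi*q_crit) = 239.77
r = sqrt(239.77) = 15.484 m

15.484 m


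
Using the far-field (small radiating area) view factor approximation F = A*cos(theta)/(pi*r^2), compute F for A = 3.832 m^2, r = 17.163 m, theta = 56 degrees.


cos(56 deg) = 0.55919
pi*r^2 = 925.41
F = 3.832 * 0.55919 / 925.41 = 0.0023155

0.0023155


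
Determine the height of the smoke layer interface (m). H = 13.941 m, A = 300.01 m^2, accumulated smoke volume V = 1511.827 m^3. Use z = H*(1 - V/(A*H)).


V/(A*H) = 0.36147
1 - 0.36147 = 0.63853
z = 13.941 * 0.63853 = 8.9017 m

8.9017 m


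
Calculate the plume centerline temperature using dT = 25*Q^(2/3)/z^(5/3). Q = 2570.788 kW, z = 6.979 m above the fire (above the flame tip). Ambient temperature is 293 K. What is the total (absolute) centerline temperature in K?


Q^(2/3) = 187.66
z^(5/3) = 25.487
dT = 25 * 187.66 / 25.487 = 184.08 K
T = 293 + 184.08 = 477.08 K

477.08 K


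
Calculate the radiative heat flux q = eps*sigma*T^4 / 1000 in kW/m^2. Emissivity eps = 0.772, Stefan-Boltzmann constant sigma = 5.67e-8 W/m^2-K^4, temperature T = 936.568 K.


T^4 = 7.6941e+11
q = 0.772 * 5.67e-8 * 7.6941e+11 / 1000 = 33.679 kW/m^2

33.679 kW/m^2


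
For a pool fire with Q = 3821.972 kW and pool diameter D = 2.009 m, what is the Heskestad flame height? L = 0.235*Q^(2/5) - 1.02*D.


Q^(2/5) = 27.097
0.235 * Q^(2/5) = 6.3677
1.02 * D = 2.0492
L = 4.3185 m

4.3185 m


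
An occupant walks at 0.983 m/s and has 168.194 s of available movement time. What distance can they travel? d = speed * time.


d = 0.983 * 168.194 = 165.33 m

165.33 m


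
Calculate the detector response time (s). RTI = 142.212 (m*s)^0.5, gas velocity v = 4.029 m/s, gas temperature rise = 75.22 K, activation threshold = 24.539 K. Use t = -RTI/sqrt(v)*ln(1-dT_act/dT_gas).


dT_act/dT_gas = 0.32623
ln(1 - 0.32623) = -0.39487
t = -142.212 / sqrt(4.029) * -0.39487 = 27.976 s

27.976 s


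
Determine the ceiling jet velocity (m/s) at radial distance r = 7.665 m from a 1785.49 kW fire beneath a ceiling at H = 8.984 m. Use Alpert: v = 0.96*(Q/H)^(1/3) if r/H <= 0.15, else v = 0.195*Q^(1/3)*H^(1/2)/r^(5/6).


r/H = 7.665 / 8.984 = 0.85318
r/H > 0.15, so v = 0.195*Q^(1/3)*H^(1/2)/r^(5/6)
Q^(1/3) = 12.132
H^(1/2) = 2.9973
r^(5/6) = 5.4588
v = 0.195 * 12.132 * 2.9973 / 5.4588 = 1.2990 m/s

1.2990 m/s


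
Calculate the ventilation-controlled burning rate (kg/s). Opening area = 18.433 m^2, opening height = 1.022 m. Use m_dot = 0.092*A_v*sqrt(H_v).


sqrt(H_v) = 1.0109
m_dot = 0.092 * 18.433 * 1.0109 = 1.7144 kg/s

1.7144 kg/s


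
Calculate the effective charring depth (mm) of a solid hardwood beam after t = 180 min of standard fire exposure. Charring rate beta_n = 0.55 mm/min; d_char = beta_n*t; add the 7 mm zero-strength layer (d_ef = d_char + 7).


d_char = 0.55 * 180 = 99 mm
d_ef = 99 + 1.0*7 = 106 mm

106 mm


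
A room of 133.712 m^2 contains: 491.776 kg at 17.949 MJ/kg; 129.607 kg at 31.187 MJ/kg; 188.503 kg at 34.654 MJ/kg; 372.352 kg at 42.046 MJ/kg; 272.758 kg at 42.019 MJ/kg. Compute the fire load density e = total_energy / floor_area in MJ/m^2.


Total energy = 491.776*17.949 + 129.607*31.187 + 188.503*34.654 + 372.352*42.046 + 272.758*42.019
= 8826.887 + 4042.054 + 6532.383 + 15655.91 + 11461.02
= 46518.25 MJ
e = 46518.25 / 133.712 = 347.90 MJ/m^2

347.90 MJ/m^2


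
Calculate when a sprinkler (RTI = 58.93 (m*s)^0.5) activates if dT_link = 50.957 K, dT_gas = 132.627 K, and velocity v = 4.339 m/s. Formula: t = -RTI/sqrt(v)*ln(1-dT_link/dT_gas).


dT_link/dT_gas = 0.38421
ln(1 - 0.38421) = -0.48485
t = -58.93 / sqrt(4.339) * -0.48485 = 13.717 s

13.717 s


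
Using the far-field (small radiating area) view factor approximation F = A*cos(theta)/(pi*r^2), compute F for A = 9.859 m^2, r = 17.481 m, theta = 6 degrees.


cos(6 deg) = 0.99452
pi*r^2 = 960.02
F = 9.859 * 0.99452 / 960.02 = 0.010213

0.010213


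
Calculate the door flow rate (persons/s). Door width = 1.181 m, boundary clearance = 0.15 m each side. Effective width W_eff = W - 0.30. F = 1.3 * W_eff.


W_eff = 1.181 - 0.30 = 0.881 m
F = 1.3 * 0.881 = 1.1453 persons/s

1.1453 persons/s


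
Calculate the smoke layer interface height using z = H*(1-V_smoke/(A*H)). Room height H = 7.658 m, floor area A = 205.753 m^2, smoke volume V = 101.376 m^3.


V/(A*H) = 0.064339
1 - 0.064339 = 0.93566
z = 7.658 * 0.93566 = 7.1653 m

7.1653 m


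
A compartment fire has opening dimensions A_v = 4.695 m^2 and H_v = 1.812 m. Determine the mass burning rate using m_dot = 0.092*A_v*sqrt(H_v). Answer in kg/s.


sqrt(H_v) = 1.3461
m_dot = 0.092 * 4.695 * 1.3461 = 0.58144 kg/s

0.58144 kg/s


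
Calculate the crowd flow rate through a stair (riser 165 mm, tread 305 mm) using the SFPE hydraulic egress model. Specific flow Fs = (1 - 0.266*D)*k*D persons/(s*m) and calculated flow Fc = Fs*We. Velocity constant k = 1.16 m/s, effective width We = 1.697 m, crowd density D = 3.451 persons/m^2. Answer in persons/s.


1 - 0.266*D = 1 - 0.266*3.451 = 0.082034
Fs = 0.082034 * 1.16 * 3.451 = 0.32840 persons/(s*m)
Fc = 0.32840 * 1.697 = 0.55729 persons/s

0.55729 persons/s


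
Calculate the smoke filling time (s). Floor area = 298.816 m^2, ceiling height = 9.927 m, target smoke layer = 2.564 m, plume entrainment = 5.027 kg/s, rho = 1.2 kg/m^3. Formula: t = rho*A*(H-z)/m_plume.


H - z = 7.363 m
t = 1.2 * 298.816 * 7.363 / 5.027 = 525.21 s

525.21 s


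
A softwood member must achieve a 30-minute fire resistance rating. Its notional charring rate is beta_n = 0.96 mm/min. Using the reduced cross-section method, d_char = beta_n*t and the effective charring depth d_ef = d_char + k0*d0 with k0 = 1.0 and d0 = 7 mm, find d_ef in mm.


d_char = 0.96 * 30 = 28.8 mm
d_ef = 28.8 + 1.0*7 = 35.8 mm

35.8 mm


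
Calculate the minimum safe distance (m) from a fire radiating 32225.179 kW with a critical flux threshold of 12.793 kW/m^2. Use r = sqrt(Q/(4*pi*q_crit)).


4*pi*q_crit = 160.76
Q/(4*pi*q_crit) = 200.45
r = sqrt(200.45) = 14.158 m

14.158 m


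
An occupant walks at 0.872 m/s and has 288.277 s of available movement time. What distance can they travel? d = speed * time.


d = 0.872 * 288.277 = 251.38 m

251.38 m


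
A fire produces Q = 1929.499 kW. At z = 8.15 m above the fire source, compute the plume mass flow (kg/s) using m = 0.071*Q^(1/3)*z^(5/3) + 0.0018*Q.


Q^(1/3) = 12.449
z^(5/3) = 33.006
First term = 0.071 * 12.449 * 33.006 = 29.174
Second term = 0.0018 * 1929.499 = 3.4731
m = 32.648 kg/s

32.648 kg/s


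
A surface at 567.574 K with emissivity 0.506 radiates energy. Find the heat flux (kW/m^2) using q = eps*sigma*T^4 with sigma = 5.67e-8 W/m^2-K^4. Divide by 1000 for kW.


T^4 = 1.0377e+11
q = 0.506 * 5.67e-8 * 1.0377e+11 / 1000 = 2.9773 kW/m^2

2.9773 kW/m^2


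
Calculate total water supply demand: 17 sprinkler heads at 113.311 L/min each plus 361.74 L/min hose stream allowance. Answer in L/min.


Sprinkler demand = 17 * 113.311 = 1926.287 L/min
Total = 1926.287 + 361.74 = 2288.027 L/min

2288.027 L/min


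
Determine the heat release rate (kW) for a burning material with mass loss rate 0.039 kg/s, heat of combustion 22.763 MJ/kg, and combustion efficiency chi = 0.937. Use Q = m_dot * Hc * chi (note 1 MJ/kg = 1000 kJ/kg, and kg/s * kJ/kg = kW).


Hc = 22.763 MJ/kg = 22.763 * 1000 kJ/kg = 22763 kJ/kg
Q = 0.039 kg/s * 22763 kJ/kg * 0.937 = 831.83 kW

831.83 kW


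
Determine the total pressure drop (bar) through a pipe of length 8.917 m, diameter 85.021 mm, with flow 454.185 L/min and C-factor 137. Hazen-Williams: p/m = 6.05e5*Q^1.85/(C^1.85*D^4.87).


Q^1.85 = 82391
C^1.85 = 8972.9
D^4.87 = 2.4934e+09
p/m = 0.0022280 bar/m
p_total = 0.0022280 * 8.917 = 0.019867 bar

0.019867 bar


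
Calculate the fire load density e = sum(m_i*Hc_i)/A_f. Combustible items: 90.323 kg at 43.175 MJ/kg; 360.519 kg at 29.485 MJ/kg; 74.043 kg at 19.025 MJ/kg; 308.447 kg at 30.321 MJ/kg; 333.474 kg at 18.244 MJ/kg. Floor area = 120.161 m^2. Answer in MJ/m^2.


Total energy = 90.323*43.175 + 360.519*29.485 + 74.043*19.025 + 308.447*30.321 + 333.474*18.244
= 3899.696 + 10629.90 + 1408.668 + 9352.421 + 6083.900
= 31374.59 MJ
e = 31374.59 / 120.161 = 261.10 MJ/m^2

261.10 MJ/m^2
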